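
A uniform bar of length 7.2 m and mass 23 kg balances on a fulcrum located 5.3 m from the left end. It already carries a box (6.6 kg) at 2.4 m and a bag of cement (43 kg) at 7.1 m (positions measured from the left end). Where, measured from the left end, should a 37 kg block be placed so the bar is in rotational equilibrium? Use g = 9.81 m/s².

Taking torques about the fulcrum (at 5.3 m from the left end):
Beam weight: 23 × 9.81 = 225.6 N down at 3.6 m → arm 1.7 m, τ = 225.6 × 1.7 = 383.5 N·m counterclockwise.
Box: 6.6 × 9.81 = 64.75 N down at 2.4 m → arm 2.9 m, τ = 64.75 × 2.9 = 187.8 N·m counterclockwise.
Bag of cement: 43 × 9.81 = 421.8 N down at 7.1 m → arm 1.8 m, τ = 421.8 × 1.8 = 759.2 N·m clockwise.
Net moment of existing loads = 187.9 N·m clockwise.
The block weighs 37 × 9.81 = 363 N and must supply an equal counterclockwise moment, so its lever arm about the fulcrum is 187.9 / 363 = 0.518 m.
That puts it at 5.3 − 0.518 = 4.78 m from the left end.

x ≈ 4.78 m from the left end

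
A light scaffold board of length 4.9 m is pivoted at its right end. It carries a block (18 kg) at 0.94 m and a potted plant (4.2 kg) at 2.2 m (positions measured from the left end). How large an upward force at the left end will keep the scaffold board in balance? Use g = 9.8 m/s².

F ≈ 165 N

Taking torques about the right end:
Block: 18 × 9.8 = 176.4 N down at 0.94 m → arm 3.96 m, τ = 176.4 × 3.96 = 698.5 N·m counterclockwise.
Potted plant: 4.2 × 9.8 = 41.16 N down at 2.2 m → arm 2.7 m, τ = 41.16 × 2.7 = 111.1 N·m counterclockwise.
Net moment of the loads = 809.6 N·m counterclockwise.
The upward force F acts at the left end, arm 4.9 m, giving F × 4.9 clockwise.
Setting net torque to zero: F × 4.9 = 809.6 → F = 809.6 / 4.9 = 165 N.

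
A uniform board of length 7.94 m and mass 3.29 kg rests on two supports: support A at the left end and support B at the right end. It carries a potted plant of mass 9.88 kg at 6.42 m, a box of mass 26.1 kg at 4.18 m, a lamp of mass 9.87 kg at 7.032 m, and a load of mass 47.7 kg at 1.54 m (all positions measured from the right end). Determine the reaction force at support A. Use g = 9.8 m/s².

Taking torques about support B:
Beam weight: 3.29 × 9.8 = 32.24 N down at 3.97 m → arm 3.97 m, τ = 32.24 × 3.97 = 128 N·m counterclockwise.
Potted plant: 9.88 × 9.8 = 96.82 N down at 6.42 m → arm 6.42 m, τ = 96.82 × 6.42 = 621.6 N·m counterclockwise.
Box: 26.1 × 9.8 = 255.8 N down at 4.18 m → arm 4.18 m, τ = 255.8 × 4.18 = 1069 N·m counterclockwise.
Lamp: 9.87 × 9.8 = 96.73 N down at 7.032 m → arm 7.032 m, τ = 96.73 × 7.032 = 680.2 N·m counterclockwise.
Load: 47.7 × 9.8 = 467.5 N down at 1.54 m → arm 1.54 m, τ = 467.5 × 1.54 = 720 N·m counterclockwise.
Net load moment about support B = 3219 N·m counterclockwise.
Reaction R at support A is upward at 7.94 m, arm 7.94 m → moment R × 7.94 clockwise.
Setting net torque to zero: R × 7.94 = 3219 → R = 405 N.

R_A ≈ 405 N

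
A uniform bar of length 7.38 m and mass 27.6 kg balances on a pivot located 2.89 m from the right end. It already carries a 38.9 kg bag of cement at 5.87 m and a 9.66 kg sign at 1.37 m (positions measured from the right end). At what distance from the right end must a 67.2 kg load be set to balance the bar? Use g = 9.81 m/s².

x ≈ 1.05 m from the right end

Taking torques about the pivot (at 2.89 m from the right end):
Beam weight: 27.6 × 9.81 = 270.8 N down at 3.69 m → arm 0.8 m, τ = 270.8 × 0.8 = 216.6 N·m counterclockwise.
Bag of cement: 38.9 × 9.81 = 381.6 N down at 5.87 m → arm 2.98 m, τ = 381.6 × 2.98 = 1137 N·m counterclockwise.
Sign: 9.66 × 9.81 = 94.76 N down at 1.37 m → arm 1.52 m, τ = 94.76 × 1.52 = 144 N·m clockwise.
Net moment of existing loads = 1210 N·m counterclockwise.
The load weighs 67.2 × 9.81 = 659.2 N and must supply an equal clockwise moment, so its lever arm about the pivot is 1210 / 659.2 = 1.84 m.
That puts it at 2.89 − 1.84 = 1.05 m from the right end.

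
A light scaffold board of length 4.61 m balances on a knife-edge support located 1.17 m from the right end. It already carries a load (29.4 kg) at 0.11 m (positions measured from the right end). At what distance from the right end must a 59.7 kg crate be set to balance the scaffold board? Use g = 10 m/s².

x ≈ 1.69 m from the right end

Sum moments about the knife-edge support (at 1.17 m from the right end) (the support reaction has zero arm there).
Load: 29.4 × 10 = 294 N down at 0.11 m → arm 1.06 m, τ = 294 × 1.06 = 311.6 N·m clockwise.
Net moment of existing loads = 311.6 N·m clockwise.
The crate weighs 59.7 × 10 = 597 N and must supply an equal counterclockwise moment, so its lever arm about the knife-edge support is 311.6 / 597 = 0.522 m.
That puts it at 1.17 + 0.522 = 1.69 m from the right end.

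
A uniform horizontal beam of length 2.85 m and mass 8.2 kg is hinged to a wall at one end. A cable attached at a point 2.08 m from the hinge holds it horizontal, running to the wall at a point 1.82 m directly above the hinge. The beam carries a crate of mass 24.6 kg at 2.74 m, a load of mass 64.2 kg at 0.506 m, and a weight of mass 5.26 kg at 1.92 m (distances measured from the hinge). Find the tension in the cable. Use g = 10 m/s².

Choose the hinge as the axis so the unknown hinge reaction has zero arm there.
Beam weight: 8.2 × 10 = 82 N down at 1.425 m → arm 1.425 m, τ = 82 × 1.425 = 116.9 N·m clockwise.
Crate: 24.6 × 10 = 246 N down at 2.74 m → arm 2.74 m, τ = 246 × 2.74 = 674 N·m clockwise.
Load: 64.2 × 10 = 642 N down at 0.506 m → arm 0.506 m, τ = 642 × 0.506 = 324.9 N·m clockwise.
Weight: 5.26 × 10 = 52.6 N down at 1.92 m → arm 1.92 m, τ = 52.6 × 1.92 = 101 N·m clockwise.
Total clockwise load moment = 1217 N·m.
The cable tension T acts at 2.08 m; only its component perpendicular to the beam, T sinθ, produces torque. sinθ = h/√(h²+d²) = 1.82/√(1.82²+2.08²) = 0.6585.
Balancing moments: T × 2.08 × 0.6585 = 1217, giving T = 1217 / 1.37 = 888 N.

T ≈ 888 N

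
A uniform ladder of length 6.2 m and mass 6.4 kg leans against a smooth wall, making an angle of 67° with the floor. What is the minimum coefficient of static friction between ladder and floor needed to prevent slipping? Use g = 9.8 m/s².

Take moments about the foot of the ladder.
Ladder weight 6.4×9.8 = 62.72 N acts at 3.1 m along the ladder; its horizontal arm is 3.1·cos67° = 1.211 m → τ = 75.95 N·m clockwise.
Wall normal N acts horizontally at the top; its moment arm is the height L sinθ = 6.2·sin67° = 5.707 m, counterclockwise.
Balancing moments: N × 5.707 = 75.95, giving N = 13.31 N.
ΣFx = 0 ⇒ f = N_wall = 13.31 N. ΣFy = 0 ⇒ N_floor = 62.72 N.
μ_min = f / N_floor = 13.31 / 62.72 = 0.212.

μ_min ≈ 0.212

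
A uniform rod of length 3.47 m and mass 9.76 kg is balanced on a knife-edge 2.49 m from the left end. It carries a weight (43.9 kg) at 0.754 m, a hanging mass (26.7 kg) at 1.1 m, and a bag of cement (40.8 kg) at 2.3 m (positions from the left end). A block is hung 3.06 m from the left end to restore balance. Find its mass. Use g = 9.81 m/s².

m ≈ 225 kg

Choose the knife-edge (at 2.49 m from the left end) as the axis so the support reaction has zero arm there.
Beam weight: 9.76 × 9.81 = 95.75 N down at 1.735 m → arm 0.755 m, τ = 95.75 × 0.755 = 72.29 N·m counterclockwise.
Weight: 43.9 × 9.81 = 430.7 N down at 0.754 m → arm 1.736 m, τ = 430.7 × 1.736 = 747.7 N·m counterclockwise.
Hanging mass: 26.7 × 9.81 = 261.9 N down at 1.1 m → arm 1.39 m, τ = 261.9 × 1.39 = 364 N·m counterclockwise.
Bag of cement: 40.8 × 9.81 = 400.2 N down at 2.3 m → arm 0.19 m, τ = 400.2 × 0.19 = 76.04 N·m counterclockwise.
Net moment of known loads = 1260 N·m counterclockwise.
An unknown mass m at 3.06 m has arm 0.57 m; its moment is m·g·0.57 clockwise.
Στ = 0 ⇒ m × 9.81 × 0.57 = 1260 ⇒ m = 1260 / (9.81 × 0.57) = 225 kg.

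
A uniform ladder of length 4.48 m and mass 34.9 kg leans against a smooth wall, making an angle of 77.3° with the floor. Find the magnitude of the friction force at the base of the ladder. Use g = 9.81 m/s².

Take moments about the foot of the ladder.
Ladder weight 34.9×9.81 = 342.4 N acts at 2.24 m along the ladder; its horizontal arm is 2.24·cos77.3° = 0.4925 m → τ = 168.6 N·m clockwise.
Wall normal N acts horizontally at the top; its moment arm is the height L sinθ = 4.48·sin77.3° = 4.37 m, counterclockwise.
Balancing moments: N × 4.37 = 168.6, giving N = 38.6 N.
ΣFx = 0: friction at the foot balances the wall's push, so f = N_wall = 38.6 N.

f ≈ 38.6 N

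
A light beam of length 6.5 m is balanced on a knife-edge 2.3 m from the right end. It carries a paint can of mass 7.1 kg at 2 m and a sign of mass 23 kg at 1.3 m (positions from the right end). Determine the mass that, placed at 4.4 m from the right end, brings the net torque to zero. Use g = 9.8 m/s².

m ≈ 12 kg

Choose the knife-edge (at 2.3 m from the right end) as the axis so the support reaction has zero arm there.
Paint can: 7.1 × 9.8 = 69.58 N down at 2 m → arm 0.3 m, τ = 69.58 × 0.3 = 20.87 N·m clockwise.
Sign: 23 × 9.8 = 225.4 N down at 1.3 m → arm 1 m, τ = 225.4 × 1 = 225.4 N·m clockwise.
Net moment of known loads = 246.3 N·m clockwise.
An unknown mass m at 4.4 m has arm 2.1 m; its moment is m·g·2.1 counterclockwise.
Balancing moments: m × 9.8 × 2.1 = 246.3, giving m = 246.3 / (9.8 × 2.1) = 12 kg.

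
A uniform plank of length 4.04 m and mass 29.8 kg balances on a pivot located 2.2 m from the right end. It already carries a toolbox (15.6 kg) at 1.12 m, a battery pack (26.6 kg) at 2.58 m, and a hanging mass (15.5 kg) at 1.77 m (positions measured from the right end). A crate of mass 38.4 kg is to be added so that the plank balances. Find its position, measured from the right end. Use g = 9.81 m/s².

Taking torques about the pivot (at 2.2 m from the right end):
Beam weight: 29.8 × 9.81 = 292.3 N down at 2.02 m → arm 0.18 m, τ = 292.3 × 0.18 = 52.61 N·m clockwise.
Toolbox: 15.6 × 9.81 = 153 N down at 1.12 m → arm 1.08 m, τ = 153 × 1.08 = 165.2 N·m clockwise.
Battery pack: 26.6 × 9.81 = 260.9 N down at 2.58 m → arm 0.38 m, τ = 260.9 × 0.38 = 99.14 N·m counterclockwise.
Hanging mass: 15.5 × 9.81 = 152.1 N down at 1.77 m → arm 0.43 m, τ = 152.1 × 0.43 = 65.4 N·m clockwise.
Net moment of existing loads = 184.1 N·m clockwise.
The crate weighs 38.4 × 9.81 = 376.7 N and must supply an equal counterclockwise moment, so its lever arm about the pivot is 184.1 / 376.7 = 0.489 m.
That puts it at 2.2 + 0.489 = 2.69 m from the right end.

x ≈ 2.69 m from the right end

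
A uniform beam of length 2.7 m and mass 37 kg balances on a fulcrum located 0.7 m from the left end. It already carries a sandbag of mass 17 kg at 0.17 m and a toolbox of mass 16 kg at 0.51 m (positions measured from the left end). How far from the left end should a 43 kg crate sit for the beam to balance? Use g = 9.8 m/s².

Choose the fulcrum (at 0.7 m from the left end) as the axis so the support reaction has zero arm there.
Beam weight: 37 × 9.8 = 362.6 N down at 1.35 m → arm 0.65 m, τ = 362.6 × 0.65 = 235.7 N·m clockwise.
Sandbag: 17 × 9.8 = 166.6 N down at 0.17 m → arm 0.53 m, τ = 166.6 × 0.53 = 88.3 N·m counterclockwise.
Toolbox: 16 × 9.8 = 156.8 N down at 0.51 m → arm 0.19 m, τ = 156.8 × 0.19 = 29.79 N·m counterclockwise.
Net moment of existing loads = 117.6 N·m clockwise.
The crate weighs 43 × 9.8 = 421.4 N and must supply an equal counterclockwise moment, so its lever arm about the fulcrum is 117.6 / 421.4 = 0.279 m.
That puts it at 0.7 − 0.279 = 0.421 m from the left end.

x ≈ 0.421 m from the left end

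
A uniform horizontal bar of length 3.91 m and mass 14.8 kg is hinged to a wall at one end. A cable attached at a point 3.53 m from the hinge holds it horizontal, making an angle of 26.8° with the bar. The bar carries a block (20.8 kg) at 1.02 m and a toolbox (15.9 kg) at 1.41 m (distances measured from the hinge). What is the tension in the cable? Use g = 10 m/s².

Choose the hinge as the axis so the unknown hinge reaction has zero arm there.
Beam weight: 14.8 × 10 = 148 N down at 1.955 m → arm 1.955 m, τ = 148 × 1.955 = 289.3 N·m clockwise.
Block: 20.8 × 10 = 208 N down at 1.02 m → arm 1.02 m, τ = 208 × 1.02 = 212.2 N·m clockwise.
Toolbox: 15.9 × 10 = 159 N down at 1.41 m → arm 1.41 m, τ = 159 × 1.41 = 224.2 N·m clockwise.
Total clockwise load moment = 725.7 N·m.
The cable tension T acts at 3.53 m; only its component perpendicular to the bar, T sinθ, produces torque. sin 26.8° = 0.4509.
Setting net torque to zero: T × 3.53 × 0.4509 = 725.7 → T = 725.7 / 1.592 = 456 N.

T ≈ 456 N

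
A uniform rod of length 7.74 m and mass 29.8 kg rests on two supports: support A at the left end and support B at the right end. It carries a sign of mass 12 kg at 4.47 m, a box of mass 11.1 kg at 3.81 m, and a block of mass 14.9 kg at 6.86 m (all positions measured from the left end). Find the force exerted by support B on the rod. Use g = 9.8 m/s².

About support A:
Beam weight: 29.8 × 9.8 = 292 N down at 3.87 m → arm 3.87 m, τ = 292 × 3.87 = 1130 N·m clockwise.
Sign: 12 × 9.8 = 117.6 N down at 4.47 m → arm 4.47 m, τ = 117.6 × 4.47 = 525.7 N·m clockwise.
Box: 11.1 × 9.8 = 108.8 N down at 3.81 m → arm 3.81 m, τ = 108.8 × 3.81 = 414.5 N·m clockwise.
Block: 14.9 × 9.8 = 146 N down at 6.86 m → arm 6.86 m, τ = 146 × 6.86 = 1002 N·m clockwise.
Net load moment about support A = 3072 N·m clockwise.
Reaction R at support B is upward at 7.74 m, arm 7.74 m → moment R × 7.74 counterclockwise.
For rotational equilibrium, R × 7.74 = 3072, so R = 397 N.

R_B ≈ 397 N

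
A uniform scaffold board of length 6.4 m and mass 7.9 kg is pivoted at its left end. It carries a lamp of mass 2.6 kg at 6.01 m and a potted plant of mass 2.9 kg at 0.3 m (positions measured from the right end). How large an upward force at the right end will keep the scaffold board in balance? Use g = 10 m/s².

Choose the left end as the axis so the unknown pivot reaction has zero arm there.
Beam weight: 7.9 × 10 = 79 N down at 3.2 m → arm 3.2 m, τ = 79 × 3.2 = 252.8 N·m clockwise.
Lamp: 2.6 × 10 = 26 N down at 6.01 m → arm 0.39 m, τ = 26 × 0.39 = 10.14 N·m clockwise.
Potted plant: 2.9 × 10 = 29 N down at 0.3 m → arm 6.1 m, τ = 29 × 6.1 = 176.9 N·m clockwise.
Net moment of the loads = 439.8 N·m clockwise.
The upward force F acts at the right end, arm 6.4 m, giving F × 6.4 counterclockwise.
Balancing moments: F × 6.4 = 439.8, giving F = 439.8 / 6.4 = 68.7 N.

F ≈ 68.7 N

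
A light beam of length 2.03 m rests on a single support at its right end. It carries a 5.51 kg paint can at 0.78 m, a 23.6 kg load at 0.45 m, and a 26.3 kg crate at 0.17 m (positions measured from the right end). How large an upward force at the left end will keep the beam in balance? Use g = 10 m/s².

F ≈ 95.5 N

Taking torques about the right end:
Paint can: 5.51 × 10 = 55.1 N down at 0.78 m → arm 0.78 m, τ = 55.1 × 0.78 = 42.98 N·m counterclockwise.
Load: 23.6 × 10 = 236 N down at 0.45 m → arm 0.45 m, τ = 236 × 0.45 = 106.2 N·m counterclockwise.
Crate: 26.3 × 10 = 263 N down at 0.17 m → arm 0.17 m, τ = 263 × 0.17 = 44.71 N·m counterclockwise.
Net moment of the loads = 193.9 N·m counterclockwise.
The upward force F acts at the left end, arm 2.03 m, giving F × 2.03 clockwise.
For rotational equilibrium, F × 2.03 = 193.9, so F = 193.9 / 2.03 = 95.5 N.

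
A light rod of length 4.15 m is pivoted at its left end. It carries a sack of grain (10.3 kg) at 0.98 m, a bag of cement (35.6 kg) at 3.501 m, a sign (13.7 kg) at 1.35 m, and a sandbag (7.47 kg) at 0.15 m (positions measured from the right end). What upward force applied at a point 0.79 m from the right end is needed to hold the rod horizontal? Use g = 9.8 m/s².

F ≈ 362 N

Take moments about the left end.
Sack of grain: 10.3 × 9.8 = 100.9 N down at 0.98 m → arm 3.17 m, τ = 100.9 × 3.17 = 319.9 N·m clockwise.
Bag of cement: 35.6 × 9.8 = 348.9 N down at 3.501 m → arm 0.649 m, τ = 348.9 × 0.649 = 226.4 N·m clockwise.
Sign: 13.7 × 9.8 = 134.3 N down at 1.35 m → arm 2.8 m, τ = 134.3 × 2.8 = 376 N·m clockwise.
Sandbag: 7.47 × 9.8 = 73.21 N down at 0.15 m → arm 4 m, τ = 73.21 × 4 = 292.8 N·m clockwise.
Net moment of the loads = 1215 N·m clockwise.
The upward force F acts at a point 0.79 m from the right end, arm 3.36 m, giving F × 3.36 counterclockwise.
Balancing moments: F × 3.36 = 1215, giving F = 1215 / 3.36 = 362 N.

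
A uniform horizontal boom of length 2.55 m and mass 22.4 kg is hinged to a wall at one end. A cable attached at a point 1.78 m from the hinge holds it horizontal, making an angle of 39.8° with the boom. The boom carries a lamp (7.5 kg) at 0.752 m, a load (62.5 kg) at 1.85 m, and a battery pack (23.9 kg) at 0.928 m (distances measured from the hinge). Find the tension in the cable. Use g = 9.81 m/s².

T ≈ 1480 N

About the hinge:
Beam weight: 22.4 × 9.81 = 219.7 N down at 1.275 m → arm 1.275 m, τ = 219.7 × 1.275 = 280.1 N·m clockwise.
Lamp: 7.5 × 9.81 = 73.58 N down at 0.752 m → arm 0.752 m, τ = 73.58 × 0.752 = 55.33 N·m clockwise.
Load: 62.5 × 9.81 = 613.1 N down at 1.85 m → arm 1.85 m, τ = 613.1 × 1.85 = 1134 N·m clockwise.
Battery pack: 23.9 × 9.81 = 234.5 N down at 0.928 m → arm 0.928 m, τ = 234.5 × 0.928 = 217.6 N·m clockwise.
Total clockwise load moment = 1687 N·m.
The cable tension T acts at 1.78 m; only its component perpendicular to the boom, T sinθ, produces torque. sin 39.8° = 0.6401.
Balancing moments: T × 1.78 × 0.6401 = 1687, giving T = 1687 / 1.139 = 1480 N.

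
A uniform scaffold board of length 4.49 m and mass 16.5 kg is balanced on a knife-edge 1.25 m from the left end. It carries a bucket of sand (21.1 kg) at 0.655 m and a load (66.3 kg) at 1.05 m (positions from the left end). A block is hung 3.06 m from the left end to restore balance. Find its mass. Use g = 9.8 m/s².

About the knife-edge (at 1.25 m from the left end):
Beam weight: 16.5 × 9.8 = 161.7 N down at 2.245 m → arm 0.995 m, τ = 161.7 × 0.995 = 160.9 N·m clockwise.
Bucket of sand: 21.1 × 9.8 = 206.8 N down at 0.655 m → arm 0.595 m, τ = 206.8 × 0.595 = 123 N·m counterclockwise.
Load: 66.3 × 9.8 = 649.7 N down at 1.05 m → arm 0.2 m, τ = 649.7 × 0.2 = 129.9 N·m counterclockwise.
Net moment of known loads = 92 N·m counterclockwise.
An unknown mass m at 3.06 m has arm 1.81 m; its moment is m·g·1.81 clockwise.
Balancing moments: m × 9.8 × 1.81 = 92, giving m = 92 / (9.8 × 1.81) = 5.19 kg.

m ≈ 5.19 kg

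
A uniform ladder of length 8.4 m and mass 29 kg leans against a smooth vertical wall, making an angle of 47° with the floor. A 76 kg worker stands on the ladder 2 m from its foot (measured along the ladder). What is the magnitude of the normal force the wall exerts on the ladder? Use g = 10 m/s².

Take moments about the foot of the ladder.
Ladder weight 29×10 = 290 N acts at 4.2 m along the ladder; its horizontal arm is 4.2·cos47° = 2.864 m → τ = 830.6 N·m clockwise.
Worker: 76×10 = 760 N at 2 m → arm 1.364 m → τ = 1037 N·m clockwise.
Wall normal N acts horizontally at the top; its moment arm is the height L sinθ = 8.4·sin47° = 6.143 m, counterclockwise.
Balancing moments: N × 6.143 = 1868, giving N = 304 N.

N_wall ≈ 304 N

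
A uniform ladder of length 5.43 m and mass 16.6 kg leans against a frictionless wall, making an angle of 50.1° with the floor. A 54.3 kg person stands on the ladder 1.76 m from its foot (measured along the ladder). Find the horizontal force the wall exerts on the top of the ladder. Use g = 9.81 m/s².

Taking torques about the foot of the ladder:
Ladder weight 16.6×9.81 = 162.8 N acts at 2.715 m along the ladder; its horizontal arm is 2.715·cos50.1° = 1.742 m → τ = 283.6 N·m clockwise.
Person: 54.3×9.81 = 532.7 N at 1.76 m → arm 1.129 m → τ = 601.4 N·m clockwise.
Wall normal N acts horizontally at the top; its moment arm is the height L sinθ = 5.43·sin50.1° = 4.166 m, counterclockwise.
Setting net torque to zero: N × 4.166 = 885 → N = 212 N.

N_wall ≈ 212 N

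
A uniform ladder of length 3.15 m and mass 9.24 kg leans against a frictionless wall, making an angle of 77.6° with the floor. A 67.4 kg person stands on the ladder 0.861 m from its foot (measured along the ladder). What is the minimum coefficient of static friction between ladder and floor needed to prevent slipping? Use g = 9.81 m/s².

μ_min ≈ 0.0661

Taking torques about the foot of the ladder:
Ladder weight 9.24×9.81 = 90.64 N acts at 1.575 m along the ladder; its horizontal arm is 1.575·cos77.6° = 0.3382 m → τ = 30.65 N·m clockwise.
Person: 67.4×9.81 = 661.2 N at 0.861 m → arm 0.1849 m → τ = 122.3 N·m clockwise.
Wall normal N acts horizontally at the top; its moment arm is the height L sinθ = 3.15·sin77.6° = 3.077 m, counterclockwise.
For rotational equilibrium, N × 3.077 = 152.9, so N = 49.69 N.
ΣFx = 0 ⇒ f = N_wall = 49.69 N. ΣFy = 0 ⇒ N_floor = 751.8 N.
μ_min = f / N_floor = 49.69 / 751.8 = 0.0661.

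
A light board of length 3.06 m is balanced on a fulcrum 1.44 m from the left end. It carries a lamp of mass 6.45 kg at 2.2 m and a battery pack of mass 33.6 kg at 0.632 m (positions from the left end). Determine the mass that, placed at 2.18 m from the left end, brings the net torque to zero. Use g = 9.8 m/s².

m ≈ 30.1 kg

Taking torques about the fulcrum (at 1.44 m from the left end):
Lamp: 6.45 × 9.8 = 63.21 N down at 2.2 m → arm 0.76 m, τ = 63.21 × 0.76 = 48.04 N·m clockwise.
Battery pack: 33.6 × 9.8 = 329.3 N down at 0.632 m → arm 0.808 m, τ = 329.3 × 0.808 = 266.1 N·m counterclockwise.
Net moment of known loads = 218.1 N·m counterclockwise.
An unknown mass m at 2.18 m has arm 0.74 m; its moment is m·g·0.74 clockwise.
For rotational equilibrium, m × 9.8 × 0.74 = 218.1, so m = 218.1 / (9.8 × 0.74) = 30.1 kg.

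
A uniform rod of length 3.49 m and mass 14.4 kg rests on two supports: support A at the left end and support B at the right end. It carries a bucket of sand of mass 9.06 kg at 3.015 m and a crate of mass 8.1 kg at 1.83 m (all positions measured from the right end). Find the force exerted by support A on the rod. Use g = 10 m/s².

R_A ≈ 193 N

About support B:
Beam weight: 14.4 × 10 = 144 N down at 1.745 m → arm 1.745 m, τ = 144 × 1.745 = 251.3 N·m counterclockwise.
Bucket of sand: 9.06 × 10 = 90.6 N down at 3.015 m → arm 3.015 m, τ = 90.6 × 3.015 = 273.2 N·m counterclockwise.
Crate: 8.1 × 10 = 81 N down at 1.83 m → arm 1.83 m, τ = 81 × 1.83 = 148.2 N·m counterclockwise.
Net load moment about support B = 672.7 N·m counterclockwise.
Reaction R at support A is upward at 3.49 m, arm 3.49 m → moment R × 3.49 clockwise.
For rotational equilibrium, R × 3.49 = 672.7, so R = 193 N.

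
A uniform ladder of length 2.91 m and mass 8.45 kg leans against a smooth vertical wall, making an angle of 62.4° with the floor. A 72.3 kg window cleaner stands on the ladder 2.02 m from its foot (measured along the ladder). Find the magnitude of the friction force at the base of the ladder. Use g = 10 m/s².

Choose the foot of the ladder as the axis so the floor normal and friction both act there and drop out.
Ladder weight 8.45×10 = 84.5 N acts at 1.455 m along the ladder; its horizontal arm is 1.455·cos62.4° = 0.6741 m → τ = 56.96 N·m clockwise.
Window cleaner: 72.3×10 = 723 N at 2.02 m → arm 0.9359 m → τ = 676.7 N·m clockwise.
Wall normal N acts horizontally at the top; its moment arm is the height L sinθ = 2.91·sin62.4° = 2.579 m, counterclockwise.
Balancing moments: N × 2.579 = 733.7, giving N = 284 N.
ΣFx = 0: friction at the foot balances the wall's push, so f = N_wall = 284 N.

f ≈ 284 N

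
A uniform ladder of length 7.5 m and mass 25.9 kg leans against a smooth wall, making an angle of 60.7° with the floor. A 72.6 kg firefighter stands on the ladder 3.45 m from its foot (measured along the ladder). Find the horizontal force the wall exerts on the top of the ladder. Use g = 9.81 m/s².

N_wall ≈ 255 N

Choose the foot of the ladder as the axis so the floor normal and friction both act there and drop out.
Ladder weight 25.9×9.81 = 254.1 N acts at 3.75 m along the ladder; its horizontal arm is 3.75·cos60.7° = 1.835 m → τ = 466.3 N·m clockwise.
Firefighter: 72.6×9.81 = 712.2 N at 3.45 m → arm 1.688 m → τ = 1202 N·m clockwise.
Wall normal N acts horizontally at the top; its moment arm is the height L sinθ = 7.5·sin60.7° = 6.541 m, counterclockwise.
Στ = 0 ⇒ N × 6.541 = 1668 ⇒ N = 255 N.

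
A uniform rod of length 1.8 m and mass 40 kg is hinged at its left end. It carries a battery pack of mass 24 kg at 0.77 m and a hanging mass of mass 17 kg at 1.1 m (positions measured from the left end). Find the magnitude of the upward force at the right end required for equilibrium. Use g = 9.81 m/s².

F ≈ 399 N

Choose the left end as the axis so the unknown pivot reaction has zero arm there.
Beam weight: 40 × 9.81 = 392.4 N down at 0.9 m → arm 0.9 m, τ = 392.4 × 0.9 = 353.2 N·m clockwise.
Battery pack: 24 × 9.81 = 235.4 N down at 0.77 m → arm 0.77 m, τ = 235.4 × 0.77 = 181.3 N·m clockwise.
Hanging mass: 17 × 9.81 = 166.8 N down at 1.1 m → arm 1.1 m, τ = 166.8 × 1.1 = 183.5 N·m clockwise.
Net moment of the loads = 718 N·m clockwise.
The upward force F acts at the right end, arm 1.8 m, giving F × 1.8 counterclockwise.
Setting net torque to zero: F × 1.8 = 718 → F = 718 / 1.8 = 399 N.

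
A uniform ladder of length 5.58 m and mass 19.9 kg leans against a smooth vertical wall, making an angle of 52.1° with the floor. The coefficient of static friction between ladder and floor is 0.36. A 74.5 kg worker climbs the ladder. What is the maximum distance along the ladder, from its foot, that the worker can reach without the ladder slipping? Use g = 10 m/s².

Taking torques about the foot of the ladder:
Ladder weight 19.9×10 = 199 N acts at 2.79 m along the ladder; its horizontal arm is 2.79·cos52.1° = 1.714 m → τ = 341.1 N·m clockwise.
Worker weight 74.5×10 = 745 N at distance d → arm d·cos52.1° → τ = 745·d·0.6143 clockwise.
Wall normal N at the top has arm L sinθ = 4.403 m counterclockwise, so Στ = 0 gives N·4.403 = 341.1 + 457.7·d.
ΣFy = 0 ⇒ N_floor = 944 N, so the maximum friction is μ_s·N_floor = 0.36×944 = 339.8 N. ΣFx = 0 ⇒ N_wall = f, so at the slipping point N = 339.8 N.
Substituting: 339.8×4.403 = 341.1 + 457.7·d ⇒ d = (1496 − 341.1) / 457.7 = 2.52 m.

d ≈ 2.52 m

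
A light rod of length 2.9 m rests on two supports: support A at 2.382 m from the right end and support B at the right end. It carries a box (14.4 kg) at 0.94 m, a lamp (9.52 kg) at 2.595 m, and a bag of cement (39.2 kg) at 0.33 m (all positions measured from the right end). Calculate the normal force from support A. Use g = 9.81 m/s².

R_A ≈ 211 N

About support B:
Box: 14.4 × 9.81 = 141.3 N down at 0.94 m → arm 0.94 m, τ = 141.3 × 0.94 = 132.8 N·m counterclockwise.
Lamp: 9.52 × 9.81 = 93.39 N down at 2.595 m → arm 2.595 m, τ = 93.39 × 2.595 = 242.3 N·m counterclockwise.
Bag of cement: 39.2 × 9.81 = 384.6 N down at 0.33 m → arm 0.33 m, τ = 384.6 × 0.33 = 126.9 N·m counterclockwise.
Net load moment about support B = 502 N·m counterclockwise.
Reaction R at support A is upward at 2.382 m, arm 2.382 m → moment R × 2.382 clockwise.
For rotational equilibrium, R × 2.382 = 502, so R = 211 N.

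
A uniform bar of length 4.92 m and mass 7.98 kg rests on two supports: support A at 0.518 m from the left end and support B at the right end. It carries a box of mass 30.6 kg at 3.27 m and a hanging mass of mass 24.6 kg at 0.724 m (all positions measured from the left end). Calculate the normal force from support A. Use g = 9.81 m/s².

Taking torques about support B:
Beam weight: 7.98 × 9.81 = 78.28 N down at 2.46 m → arm 2.46 m, τ = 78.28 × 2.46 = 192.6 N·m counterclockwise.
Box: 30.6 × 9.81 = 300.2 N down at 3.27 m → arm 1.65 m, τ = 300.2 × 1.65 = 495.3 N·m counterclockwise.
Hanging mass: 24.6 × 9.81 = 241.3 N down at 0.724 m → arm 4.196 m, τ = 241.3 × 4.196 = 1012 N·m counterclockwise.
Net load moment about support B = 1700 N·m counterclockwise.
Reaction R at support A is upward at 0.518 m, arm 4.402 m → moment R × 4.402 clockwise.
For rotational equilibrium, R × 4.402 = 1700, so R = 386 N.

R_A ≈ 386 N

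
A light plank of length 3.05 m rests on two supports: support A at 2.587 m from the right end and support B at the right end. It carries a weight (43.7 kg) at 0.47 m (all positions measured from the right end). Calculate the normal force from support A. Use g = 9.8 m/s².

R_A ≈ 77.8 N

Take moments about support B.
Weight: 43.7 × 9.8 = 428.3 N down at 0.47 m → arm 0.47 m, τ = 428.3 × 0.47 = 201.3 N·m counterclockwise.
Net load moment about support B = 201.3 N·m counterclockwise.
Reaction R at support A is upward at 2.587 m, arm 2.587 m → moment R × 2.587 clockwise.
Στ = 0 ⇒ R × 2.587 = 201.3 ⇒ R = 77.8 N.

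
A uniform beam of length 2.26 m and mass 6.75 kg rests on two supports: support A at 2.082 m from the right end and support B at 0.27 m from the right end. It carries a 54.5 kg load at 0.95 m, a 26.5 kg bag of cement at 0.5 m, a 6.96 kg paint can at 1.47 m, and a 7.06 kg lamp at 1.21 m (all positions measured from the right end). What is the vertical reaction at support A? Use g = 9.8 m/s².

Take moments about support B.
Beam weight: 6.75 × 9.8 = 66.15 N down at 1.13 m → arm 0.86 m, τ = 66.15 × 0.86 = 56.89 N·m counterclockwise.
Load: 54.5 × 9.8 = 534.1 N down at 0.95 m → arm 0.68 m, τ = 534.1 × 0.68 = 363.2 N·m counterclockwise.
Bag of cement: 26.5 × 9.8 = 259.7 N down at 0.5 m → arm 0.23 m, τ = 259.7 × 0.23 = 59.73 N·m counterclockwise.
Paint can: 6.96 × 9.8 = 68.21 N down at 1.47 m → arm 1.2 m, τ = 68.21 × 1.2 = 81.85 N·m counterclockwise.
Lamp: 7.06 × 9.8 = 69.19 N down at 1.21 m → arm 0.94 m, τ = 69.19 × 0.94 = 65.04 N·m counterclockwise.
Net load moment about support B = 626.7 N·m counterclockwise.
Reaction R at support A is upward at 2.082 m, arm 1.812 m → moment R × 1.812 clockwise.
For rotational equilibrium, R × 1.812 = 626.7, so R = 346 N.

R_A ≈ 346 N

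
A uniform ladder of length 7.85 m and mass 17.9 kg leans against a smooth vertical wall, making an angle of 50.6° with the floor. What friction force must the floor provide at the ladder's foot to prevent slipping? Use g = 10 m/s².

f ≈ 73.5 N

Taking torques about the foot of the ladder:
Ladder weight 17.9×10 = 179 N acts at 3.925 m along the ladder; its horizontal arm is 3.925·cos50.6° = 2.491 m → τ = 445.9 N·m clockwise.
Wall normal N acts horizontally at the top; its moment arm is the height L sinθ = 7.85·sin50.6° = 6.066 m, counterclockwise.
Balancing moments: N × 6.066 = 445.9, giving N = 73.5 N.
ΣFx = 0: friction at the foot balances the wall's push, so f = N_wall = 73.5 N.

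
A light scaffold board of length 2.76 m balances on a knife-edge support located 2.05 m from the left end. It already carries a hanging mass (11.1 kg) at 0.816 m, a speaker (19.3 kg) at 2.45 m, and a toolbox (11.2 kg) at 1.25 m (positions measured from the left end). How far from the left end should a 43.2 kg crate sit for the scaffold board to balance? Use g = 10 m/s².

Taking torques about the knife-edge support (at 2.05 m from the left end):
Hanging mass: 11.1 × 10 = 111 N down at 0.816 m → arm 1.234 m, τ = 111 × 1.234 = 137 N·m counterclockwise.
Speaker: 19.3 × 10 = 193 N down at 2.45 m → arm 0.4 m, τ = 193 × 0.4 = 77.2 N·m clockwise.
Toolbox: 11.2 × 10 = 112 N down at 1.25 m → arm 0.8 m, τ = 112 × 0.8 = 89.6 N·m counterclockwise.
Net moment of existing loads = 149.4 N·m counterclockwise.
The crate weighs 43.2 × 10 = 432 N and must supply an equal clockwise moment, so its lever arm about the knife-edge support is 149.4 / 432 = 0.346 m.
That puts it at 2.05 + 0.346 = 2.4 m from the left end.

x ≈ 2.4 m from the left end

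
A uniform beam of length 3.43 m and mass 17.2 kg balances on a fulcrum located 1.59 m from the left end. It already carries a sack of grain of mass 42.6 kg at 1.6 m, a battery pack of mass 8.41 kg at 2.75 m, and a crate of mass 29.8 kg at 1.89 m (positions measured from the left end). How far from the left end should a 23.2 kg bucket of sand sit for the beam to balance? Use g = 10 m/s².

Taking torques about the fulcrum (at 1.59 m from the left end):
Beam weight: 17.2 × 10 = 172 N down at 1.715 m → arm 0.125 m, τ = 172 × 0.125 = 21.5 N·m clockwise.
Sack of grain: 42.6 × 10 = 426 N down at 1.6 m → arm 0.01 m, τ = 426 × 0.01 = 4.26 N·m clockwise.
Battery pack: 8.41 × 10 = 84.1 N down at 2.75 m → arm 1.16 m, τ = 84.1 × 1.16 = 97.56 N·m clockwise.
Crate: 29.8 × 10 = 298 N down at 1.89 m → arm 0.3 m, τ = 298 × 0.3 = 89.4 N·m clockwise.
Net moment of existing loads = 212.7 N·m clockwise.
The bucket of sand weighs 23.2 × 10 = 232 N and must supply an equal counterclockwise moment, so its lever arm about the fulcrum is 212.7 / 232 = 0.917 m.
That puts it at 1.59 − 0.917 = 0.673 m from the left end.

x ≈ 0.673 m from the left end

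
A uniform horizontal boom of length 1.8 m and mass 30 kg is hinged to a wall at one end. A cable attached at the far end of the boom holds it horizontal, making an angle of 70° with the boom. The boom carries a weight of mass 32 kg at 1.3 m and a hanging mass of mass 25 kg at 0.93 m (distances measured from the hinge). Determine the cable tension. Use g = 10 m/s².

Take moments about the hinge.
Beam weight: 30 × 10 = 300 N down at 0.9 m → arm 0.9 m, τ = 300 × 0.9 = 270 N·m clockwise.
Weight: 32 × 10 = 320 N down at 1.3 m → arm 1.3 m, τ = 320 × 1.3 = 416 N·m clockwise.
Hanging mass: 25 × 10 = 250 N down at 0.93 m → arm 0.93 m, τ = 250 × 0.93 = 232.5 N·m clockwise.
Total clockwise load moment = 918.5 N·m.
The cable tension T acts at 1.8 m; only its component perpendicular to the boom, T sinθ, produces torque. sin 70° = 0.9397.
Balancing moments: T × 1.8 × 0.9397 = 918.5, giving T = 918.5 / 1.691 = 543 N.

T ≈ 543 N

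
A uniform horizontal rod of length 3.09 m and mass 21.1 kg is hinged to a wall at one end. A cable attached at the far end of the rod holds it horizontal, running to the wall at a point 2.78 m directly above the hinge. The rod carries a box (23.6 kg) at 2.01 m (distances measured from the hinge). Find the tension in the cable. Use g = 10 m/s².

T ≈ 387 N

Take moments about the hinge.
Beam weight: 21.1 × 10 = 211 N down at 1.545 m → arm 1.545 m, τ = 211 × 1.545 = 326 N·m clockwise.
Box: 23.6 × 10 = 236 N down at 2.01 m → arm 2.01 m, τ = 236 × 2.01 = 474.4 N·m clockwise.
Total clockwise load moment = 800.4 N·m.
The cable tension T acts at 3.09 m; only its component perpendicular to the rod, T sinθ, produces torque. sinθ = h/√(h²+d²) = 2.78/√(2.78²+3.09²) = 0.6688.
Setting net torque to zero: T × 3.09 × 0.6688 = 800.4 → T = 800.4 / 2.067 = 387 N.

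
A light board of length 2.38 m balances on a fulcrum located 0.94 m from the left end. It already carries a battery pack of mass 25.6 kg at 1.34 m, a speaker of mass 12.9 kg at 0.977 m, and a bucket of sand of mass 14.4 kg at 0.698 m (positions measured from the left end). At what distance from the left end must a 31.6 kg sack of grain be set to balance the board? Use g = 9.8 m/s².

x ≈ 0.711 m from the left end

Take moments about the fulcrum (at 0.94 m from the left end).
Battery pack: 25.6 × 9.8 = 250.9 N down at 1.34 m → arm 0.4 m, τ = 250.9 × 0.4 = 100.4 N·m clockwise.
Speaker: 12.9 × 9.8 = 126.4 N down at 0.977 m → arm 0.037 m, τ = 126.4 × 0.037 = 4.677 N·m clockwise.
Bucket of sand: 14.4 × 9.8 = 141.1 N down at 0.698 m → arm 0.242 m, τ = 141.1 × 0.242 = 34.15 N·m counterclockwise.
Net moment of existing loads = 70.93 N·m clockwise.
The sack of grain weighs 31.6 × 9.8 = 309.7 N and must supply an equal counterclockwise moment, so its lever arm about the fulcrum is 70.93 / 309.7 = 0.229 m.
That puts it at 0.94 − 0.229 = 0.711 m from the left end.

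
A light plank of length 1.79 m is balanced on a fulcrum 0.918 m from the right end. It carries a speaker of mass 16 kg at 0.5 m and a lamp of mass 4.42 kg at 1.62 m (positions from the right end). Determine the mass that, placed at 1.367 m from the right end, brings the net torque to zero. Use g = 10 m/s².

m ≈ 7.98 kg

Taking torques about the fulcrum (at 0.918 m from the right end):
Speaker: 16 × 10 = 160 N down at 0.5 m → arm 0.418 m, τ = 160 × 0.418 = 66.88 N·m clockwise.
Lamp: 4.42 × 10 = 44.2 N down at 1.62 m → arm 0.702 m, τ = 44.2 × 0.702 = 31.03 N·m counterclockwise.
Net moment of known loads = 35.85 N·m clockwise.
An unknown mass m at 1.367 m has arm 0.449 m; its moment is m·g·0.449 counterclockwise.
Στ = 0 ⇒ m × 10 × 0.449 = 35.85 ⇒ m = 35.85 / (10 × 0.449) = 7.98 kg.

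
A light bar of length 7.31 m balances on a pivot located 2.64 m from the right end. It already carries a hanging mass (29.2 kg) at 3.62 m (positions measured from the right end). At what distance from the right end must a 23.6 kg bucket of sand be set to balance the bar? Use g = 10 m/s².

Taking torques about the pivot (at 2.64 m from the right end):
Hanging mass: 29.2 × 10 = 292 N down at 3.62 m → arm 0.98 m, τ = 292 × 0.98 = 286.2 N·m counterclockwise.
Net moment of existing loads = 286.2 N·m counterclockwise.
The bucket of sand weighs 23.6 × 10 = 236 N and must supply an equal clockwise moment, so its lever arm about the pivot is 286.2 / 236 = 1.21 m.
That puts it at 2.64 − 1.21 = 1.43 m from the right end.

x ≈ 1.43 m from the right end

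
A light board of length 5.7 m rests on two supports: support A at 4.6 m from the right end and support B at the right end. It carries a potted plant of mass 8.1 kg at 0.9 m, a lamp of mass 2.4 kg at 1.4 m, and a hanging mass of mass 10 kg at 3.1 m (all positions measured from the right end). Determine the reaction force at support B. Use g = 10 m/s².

R_B ≈ 114 N

About support A:
Potted plant: 8.1 × 10 = 81 N down at 0.9 m → arm 3.7 m, τ = 81 × 3.7 = 299.7 N·m clockwise.
Lamp: 2.4 × 10 = 24 N down at 1.4 m → arm 3.2 m, τ = 24 × 3.2 = 76.8 N·m clockwise.
Hanging mass: 10 × 10 = 100 N down at 3.1 m → arm 1.5 m, τ = 100 × 1.5 = 150 N·m clockwise.
Net load moment about support A = 526.5 N·m clockwise.
Reaction R at support B is upward at 0 m, arm 4.6 m → moment R × 4.6 counterclockwise.
Στ = 0 ⇒ R × 4.6 = 526.5 ⇒ R = 114 N.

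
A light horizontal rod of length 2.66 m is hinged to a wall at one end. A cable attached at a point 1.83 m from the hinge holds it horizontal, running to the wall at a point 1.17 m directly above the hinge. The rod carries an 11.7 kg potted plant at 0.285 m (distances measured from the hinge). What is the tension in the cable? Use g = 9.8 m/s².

Sum moments about the hinge (the unknown hinge reaction has zero arm there).
Potted plant: 11.7 × 9.8 = 114.7 N down at 0.285 m → arm 0.285 m, τ = 114.7 × 0.285 = 32.69 N·m clockwise.
Total clockwise load moment = 32.69 N·m.
The cable tension T acts at 1.83 m; only its component perpendicular to the rod, T sinθ, produces torque. sinθ = h/√(h²+d²) = 1.17/√(1.17²+1.83²) = 0.5387.
Setting net torque to zero: T × 1.83 × 0.5387 = 32.69 → T = 32.69 / 0.9858 = 33.2 N.

T ≈ 33.2 N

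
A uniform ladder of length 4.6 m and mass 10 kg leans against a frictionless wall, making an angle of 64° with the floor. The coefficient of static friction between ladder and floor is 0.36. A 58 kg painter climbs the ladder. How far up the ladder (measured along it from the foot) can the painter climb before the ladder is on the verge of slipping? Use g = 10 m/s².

d ≈ 3.58 m

Take moments about the foot of the ladder.
Ladder weight 10×10 = 100 N acts at 2.3 m along the ladder; its horizontal arm is 2.3·cos64° = 1.008 m → τ = 100.8 N·m clockwise.
Painter weight 58×10 = 580 N at distance d → arm d·cos64° → τ = 580·d·0.4384 clockwise.
Wall normal N at the top has arm L sinθ = 4.134 m counterclockwise, so Στ = 0 gives N·4.134 = 100.8 + 254.3·d.
ΣFy = 0 ⇒ N_floor = 680 N, so the maximum friction is μ_s·N_floor = 0.36×680 = 244.8 N. ΣFx = 0 ⇒ N_wall = f, so at the slipping point N = 244.8 N.
Substituting: 244.8×4.134 = 100.8 + 254.3·d ⇒ d = (1012 − 100.8) / 254.3 = 3.58 m.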